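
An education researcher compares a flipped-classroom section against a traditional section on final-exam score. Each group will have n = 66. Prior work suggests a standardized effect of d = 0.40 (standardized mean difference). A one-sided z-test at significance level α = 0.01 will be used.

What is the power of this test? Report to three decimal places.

Noncentrality parameter: δ = d·√(n/2) = 0.40 × √(66/2) = 2.2978
One-sided α = 0.01 → critical value z_{0.01} = 2.326.
Power = P(Z > 2.326 − δ) = Φ(-0.029) = 0.4886.

Power ≈ 0.489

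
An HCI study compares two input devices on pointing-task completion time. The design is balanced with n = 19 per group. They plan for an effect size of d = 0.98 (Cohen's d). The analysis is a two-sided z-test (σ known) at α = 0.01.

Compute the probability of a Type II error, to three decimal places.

Noncentrality parameter: δ = d·√(n/2) = 0.98 × √(19/2) = 3.0206
Two-sided α = 0.01 → critical value z_{0.005} = 2.576.
Power = Φ(δ − 2.576) + Φ(−δ − 2.576) = Φ(0.445) + Φ(-5.596) = 0.6717 + 0.0000 = 0.6717.
Type II error: β = 1 − power = 1 − 0.6717 = 0.3283.

β ≈ 0.328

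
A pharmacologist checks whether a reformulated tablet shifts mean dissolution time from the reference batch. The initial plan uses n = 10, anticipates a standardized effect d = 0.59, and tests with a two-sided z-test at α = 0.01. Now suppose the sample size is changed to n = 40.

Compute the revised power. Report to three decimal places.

With n = 40: δ = d·√n = 0.59 × √40 = 3.7315. Critical value z_{0.005} = 2.576.
Revised power = Φ(δ − 2.576) + Φ(−δ − 2.576) = Φ(1.156) + Φ(-6.307) = 0.8761 + 0.0000 = 0.8761.

Power ≈ 0.876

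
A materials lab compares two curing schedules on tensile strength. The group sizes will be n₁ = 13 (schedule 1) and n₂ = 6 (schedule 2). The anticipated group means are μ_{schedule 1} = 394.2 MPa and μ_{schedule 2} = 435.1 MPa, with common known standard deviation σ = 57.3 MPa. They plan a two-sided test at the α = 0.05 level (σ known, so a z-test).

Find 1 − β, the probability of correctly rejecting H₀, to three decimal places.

Standardized effect: d = |μ_{schedule 1} − μ_{schedule 2}| / σ = |394.2 − 435.1| / 57.3 = 0.7138
Noncentrality parameter: δ = d / √(1/n₁ + 1/n₂) = 0.7138 / √(1/13 + 1/6) = 1.4462
Critical value for a two-sided test at α = 0.05: z_{α/2} = 1.960.
Power = Φ(δ − 1.960) + Φ(−δ − 1.960) = Φ(-0.514) + Φ(-3.406) = 0.3037 + 0.0003 = 0.3041.

Power ≈ 0.304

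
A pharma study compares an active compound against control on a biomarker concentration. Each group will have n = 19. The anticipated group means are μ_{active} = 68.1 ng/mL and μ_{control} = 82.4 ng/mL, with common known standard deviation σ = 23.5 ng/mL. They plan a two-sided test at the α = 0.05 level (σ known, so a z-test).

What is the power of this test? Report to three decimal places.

Power ≈ 0.466

Standardized effect: d = |μ_{active} − μ_{control}| / σ = |68.1 − 82.4| / 23.5 = 0.6085
Noncentrality parameter: δ = d·√(n/2) = 0.6085 × √(19/2) = 1.8756
Critical value for a two-sided test at α = 0.05: z_{α/2} = 1.960.
Power = Φ(δ − 1.960) + Φ(−δ − 1.960) = Φ(-0.084) + Φ(-3.836) = 0.4664 + 0.0001 = 0.4664.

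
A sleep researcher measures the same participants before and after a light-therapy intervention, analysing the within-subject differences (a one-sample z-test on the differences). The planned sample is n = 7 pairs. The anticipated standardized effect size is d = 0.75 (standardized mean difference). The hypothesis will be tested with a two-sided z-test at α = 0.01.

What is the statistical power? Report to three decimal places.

Noncentrality parameter: δ = d·√n = 0.75 × √7 = 1.9843
Critical value for a two-sided test at α = 0.01: z_{α/2} = 2.576.
Power = Φ(δ − 2.576) + Φ(−δ − 2.576) = Φ(-0.592) + Φ(-4.560) = 0.2771 + 0.0000 = 0.2771.

Power ≈ 0.277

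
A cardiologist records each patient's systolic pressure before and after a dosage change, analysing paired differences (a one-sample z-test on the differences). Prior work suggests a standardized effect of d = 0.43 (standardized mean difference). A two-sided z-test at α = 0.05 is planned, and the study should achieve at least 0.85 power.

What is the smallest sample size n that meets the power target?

n = 49

For power 0.85 need Φ(δ − z_{0.025}) = 0.85, so δ = z_{0.025} + z_{0.15} = 1.960 + 1.036 = 2.996.
(The Φ(−δ − z_{α/2}) term is vanishingly small for δ > 0 and is dropped in the standard sample-size formula.)
δ = d·√n ⇒ n = (δ/d)² = (2.996 / 0.43)² = 48.56.
Rounding up, n = 49.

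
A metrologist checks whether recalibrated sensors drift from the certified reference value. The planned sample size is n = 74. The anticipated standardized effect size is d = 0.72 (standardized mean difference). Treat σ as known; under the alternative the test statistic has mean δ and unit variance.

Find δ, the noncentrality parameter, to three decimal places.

δ ≈ 6.194

The noncentrality parameter scales effect size by the design's sample-size factor: δ = d·√n = 0.72 × √74 = 6.1937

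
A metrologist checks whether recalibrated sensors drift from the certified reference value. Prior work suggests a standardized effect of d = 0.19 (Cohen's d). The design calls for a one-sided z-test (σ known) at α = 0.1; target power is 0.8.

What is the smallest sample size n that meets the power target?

For power 0.8 need Φ(δ − z_{0.1}) = 0.8, so δ = z_{0.1} + z_{0.20} = 1.282 + 0.842 = 2.123.
δ = d·√n ⇒ n = (δ/d)² = (2.123 / 0.19)² = 124.87.
Rounding up, n = 125.

n = 125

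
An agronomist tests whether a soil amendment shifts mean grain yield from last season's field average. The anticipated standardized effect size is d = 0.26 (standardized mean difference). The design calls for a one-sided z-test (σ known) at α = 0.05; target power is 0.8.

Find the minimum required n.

n = 92

For power 0.8 need Φ(δ − z_{0.05}) = 0.8, so δ = z_{0.05} + z_{0.20} = 1.645 + 0.842 = 2.486.
δ = d·√n ⇒ n = (δ/d)² = (2.486 / 0.26)² = 91.46.
Rounding up, n = 92.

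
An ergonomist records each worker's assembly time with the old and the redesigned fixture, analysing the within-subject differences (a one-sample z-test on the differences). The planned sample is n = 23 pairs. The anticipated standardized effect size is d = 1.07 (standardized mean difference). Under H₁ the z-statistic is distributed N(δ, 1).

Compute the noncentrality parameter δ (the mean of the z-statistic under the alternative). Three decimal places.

δ ≈ 5.132

The noncentrality parameter scales effect size by the design's sample-size factor: δ = d·√n = 1.07 × √23 = 5.1315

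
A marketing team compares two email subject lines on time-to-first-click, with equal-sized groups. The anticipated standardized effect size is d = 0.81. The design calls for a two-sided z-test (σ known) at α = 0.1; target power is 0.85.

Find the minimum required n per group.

n = 22 per group

Set Φ(δ − 1.645) = 0.85; then δ − 1.645 = Φ⁻¹(0.85) = 1.036, giving δ = 2.681.
(The Φ(−δ − z_{α/2}) term is vanishingly small for δ > 0 and is dropped in the standard sample-size formula.)
δ = d·√(n/2) ⇒ n = 2(δ/d)² = 2 × (2.681 / 0.81)² = 21.92.
Round up to the next whole unit.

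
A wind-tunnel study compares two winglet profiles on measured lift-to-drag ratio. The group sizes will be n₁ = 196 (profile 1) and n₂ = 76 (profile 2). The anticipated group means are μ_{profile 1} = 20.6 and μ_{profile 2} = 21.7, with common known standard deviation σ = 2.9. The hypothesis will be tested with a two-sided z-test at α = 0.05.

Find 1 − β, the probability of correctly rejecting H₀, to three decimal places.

Standardized effect: d = |μ_{profile 1} − μ_{profile 2}| / σ = |20.6 − 21.7| / 2.9 = 0.3793
Noncentrality parameter: δ = d / √(1/n₁ + 1/n₂) = 0.3793 / √(1/196 + 1/76) = 2.8070
Critical value for a two-sided test at α = 0.05: z_{α/2} = 1.960.
Power = Φ(δ − 1.960) + Φ(−δ − 1.960) = Φ(0.847) + Φ(-4.767) = 0.8015 + 0.0000 = 0.8015.

Power ≈ 0.802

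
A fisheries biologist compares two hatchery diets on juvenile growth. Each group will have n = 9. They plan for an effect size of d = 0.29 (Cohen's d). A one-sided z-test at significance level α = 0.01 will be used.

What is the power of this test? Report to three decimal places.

Noncentrality parameter: λ = d·√(n/2) = 0.29 × √(9/2) = 0.6152
One-sided α = 0.01 → critical value z_{0.01} = 2.326.
Power = Φ(λ − 2.326) = Φ(-1.711) = 0.0435.

Power ≈ 0.044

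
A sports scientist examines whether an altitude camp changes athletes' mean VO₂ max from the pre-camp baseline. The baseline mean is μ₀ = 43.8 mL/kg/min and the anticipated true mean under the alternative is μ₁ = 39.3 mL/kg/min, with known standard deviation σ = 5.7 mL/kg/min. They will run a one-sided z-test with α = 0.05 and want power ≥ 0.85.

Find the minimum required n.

n = 12

Standardized effect: d = |μ₁ − μ₀| / σ = |39.3 − 43.8| / 5.7 = 0.7895
For power 0.85 need Φ(δ − z_{0.05}) = 0.85, so δ = z_{0.05} + z_{0.15} = 1.645 + 1.036 = 2.681.
δ = d·√n ⇒ n = (δ/d)² = (2.681 / 0.7895)² = 11.53.
Rounding up, n = 12.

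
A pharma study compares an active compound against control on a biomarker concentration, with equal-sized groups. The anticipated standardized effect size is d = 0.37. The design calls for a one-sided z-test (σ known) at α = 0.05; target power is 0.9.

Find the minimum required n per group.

For power 0.9 need Φ(δ − z_{0.05}) = 0.9, so δ = z_{0.05} + z_{0.10} = 1.645 + 1.282 = 2.926.
δ = d·√(n/2) ⇒ n = 2(δ/d)² = 2 × (2.926 / 0.37)² = 125.11.
Round up to the next whole unit.

n = 126 per group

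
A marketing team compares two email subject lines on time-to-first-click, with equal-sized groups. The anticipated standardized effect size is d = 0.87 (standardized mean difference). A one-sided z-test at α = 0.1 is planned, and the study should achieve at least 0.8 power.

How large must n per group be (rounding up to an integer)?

n = 12 per group

Set Φ(δ − 1.282) = 0.8; then δ − 1.282 = Φ⁻¹(0.8) = 0.842, giving δ = 2.123.
δ = d·√(n/2) ⇒ n = 2(δ/d)² = 2 × (2.123 / 0.87)² = 11.91.
Rounding up, n = 12 per group.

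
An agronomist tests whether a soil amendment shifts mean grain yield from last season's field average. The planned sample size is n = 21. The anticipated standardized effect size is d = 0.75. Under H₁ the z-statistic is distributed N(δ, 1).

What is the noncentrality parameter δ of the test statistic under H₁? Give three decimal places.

δ ≈ 3.437

δ = d·√n = 0.75 × √21 = 3.4369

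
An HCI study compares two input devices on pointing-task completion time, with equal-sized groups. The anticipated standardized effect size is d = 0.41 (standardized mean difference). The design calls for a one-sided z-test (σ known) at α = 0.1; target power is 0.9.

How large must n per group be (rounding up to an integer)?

For power 0.9 need Φ(δ − z_{0.1}) = 0.9, so δ = z_{0.1} + z_{0.10} = 1.282 + 1.282 = 2.563.
δ = d·√(n/2) ⇒ n = 2(δ/d)² = 2 × (2.563 / 0.41)² = 78.16.
Round up to the next whole unit.

n = 79 per group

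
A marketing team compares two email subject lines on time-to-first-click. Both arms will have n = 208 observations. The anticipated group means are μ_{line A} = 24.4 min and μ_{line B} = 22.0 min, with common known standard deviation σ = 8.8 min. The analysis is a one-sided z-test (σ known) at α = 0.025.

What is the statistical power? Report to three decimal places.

Standardized effect: d = |μ_{line A} − μ_{line B}| / σ = |24.4 − 22.0| / 8.8 = 0.2727
Noncentrality parameter: δ = d·√(n/2) = 0.2727 × √(208/2) = 2.7813
Critical value for a one-sided test at α = 0.025: z_α = 1.960.
Power = P(Z > 1.960 − δ) = Φ(0.821) = 0.7943.

Power ≈ 0.794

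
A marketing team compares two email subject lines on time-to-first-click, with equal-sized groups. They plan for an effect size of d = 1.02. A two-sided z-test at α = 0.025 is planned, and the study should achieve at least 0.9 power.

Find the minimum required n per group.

Set Φ(δ − 2.241) = 0.9; then δ − 2.241 = Φ⁻¹(0.9) = 1.282, giving δ = 3.523.
(The Φ(−δ − z_{α/2}) term is vanishingly small for δ > 0 and is dropped in the standard sample-size formula.)
δ = d·√(n/2) ⇒ n = 2(δ/d)² = 2 × (3.523 / 1.02)² = 23.86.
Rounding up, n = 24 per group.

n = 24 per group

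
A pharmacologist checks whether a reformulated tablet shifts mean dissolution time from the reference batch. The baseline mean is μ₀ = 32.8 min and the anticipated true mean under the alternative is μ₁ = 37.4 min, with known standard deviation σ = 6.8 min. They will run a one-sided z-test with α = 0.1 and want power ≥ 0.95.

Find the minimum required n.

n = 19

Standardized effect: d = |μ₁ − μ₀| / σ = |37.4 − 32.8| / 6.8 = 0.6765
Set Φ(δ − 1.282) = 0.95; then δ − 1.282 = Φ⁻¹(0.95) = 1.645, giving δ = 2.926.
δ = d·√n ⇒ n = (δ/d)² = (2.926 / 0.6765)² = 18.71.
Round up to the next whole unit.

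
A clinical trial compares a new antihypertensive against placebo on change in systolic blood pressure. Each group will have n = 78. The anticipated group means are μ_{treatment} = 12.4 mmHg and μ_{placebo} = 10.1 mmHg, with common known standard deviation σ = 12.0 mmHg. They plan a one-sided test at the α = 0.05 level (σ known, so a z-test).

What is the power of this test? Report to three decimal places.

Standardized effect: d = |μ_{treatment} − μ_{placebo}| / σ = |12.4 − 10.1| / 12.0 = 0.1917
Noncentrality parameter: δ = d·√(n/2) = 0.1917 × √(78/2) = 1.1970
Critical value for a one-sided test at α = 0.05: z_α = 1.645.
Power = P(Z > 1.645 − δ) = Φ(-0.448) = 0.3271.

Power ≈ 0.327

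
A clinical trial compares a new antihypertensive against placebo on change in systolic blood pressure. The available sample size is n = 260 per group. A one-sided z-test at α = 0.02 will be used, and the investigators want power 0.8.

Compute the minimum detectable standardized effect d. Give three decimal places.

d ≈ 0.254

Required noncentrality: δ = z_{0.02} + z_{0.20} = 2.054 + 0.842 = 2.895.
δ = d·√(n/2) ⇒ d = δ/√(n/2) = 2.895/√(260/2) = 0.2539.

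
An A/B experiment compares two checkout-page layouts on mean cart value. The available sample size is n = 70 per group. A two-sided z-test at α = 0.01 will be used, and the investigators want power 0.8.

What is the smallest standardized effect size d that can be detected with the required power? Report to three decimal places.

d ≈ 0.578

Need Φ(δ − 2.576) = 0.8, so δ = 2.576 + 0.842 = 3.417.
(The second rejection-region term Φ(−δ − z_{α/2}) is negligible and dropped.)
δ = d·√(n/2) ⇒ d = δ/√(n/2) = 3.417/√(70/2) = 0.5777.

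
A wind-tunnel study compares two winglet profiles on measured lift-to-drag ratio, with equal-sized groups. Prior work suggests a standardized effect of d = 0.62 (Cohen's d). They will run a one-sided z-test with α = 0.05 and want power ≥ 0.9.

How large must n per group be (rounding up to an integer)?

For power 0.9 need Φ(δ − z_{0.05}) = 0.9, so δ = z_{0.05} + z_{0.10} = 1.645 + 1.282 = 2.926.
δ = d·√(n/2) ⇒ n = 2(δ/d)² = 2 × (2.926 / 0.62)² = 44.56.
Rounding up, n = 45 per group.

n = 45 per group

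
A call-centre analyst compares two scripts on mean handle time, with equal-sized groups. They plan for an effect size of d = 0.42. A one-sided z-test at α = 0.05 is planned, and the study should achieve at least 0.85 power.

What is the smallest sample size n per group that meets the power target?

n = 82 per group

Set Φ(δ − 1.645) = 0.85; then δ − 1.645 = Φ⁻¹(0.85) = 1.036, giving δ = 2.681.
δ = d·√(n/2) ⇒ n = 2(δ/d)² = 2 × (2.681 / 0.42)² = 81.51.
Round up to the next whole unit.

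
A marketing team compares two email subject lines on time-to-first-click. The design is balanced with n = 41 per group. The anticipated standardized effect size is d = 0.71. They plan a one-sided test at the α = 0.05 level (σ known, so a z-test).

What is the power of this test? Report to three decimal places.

Noncentrality parameter: δ = d·√(n/2) = 0.71 × √(41/2) = 3.2147
Critical value for a one-sided test at α = 0.05: z_α = 1.645.
Power = Φ(δ − 1.645) = Φ(1.570) = 0.9418.

Power ≈ 0.942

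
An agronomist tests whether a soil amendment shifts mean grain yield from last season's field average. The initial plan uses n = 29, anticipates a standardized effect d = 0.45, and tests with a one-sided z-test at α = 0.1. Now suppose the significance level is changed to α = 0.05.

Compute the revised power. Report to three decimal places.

δ = d·√n = 0.45 × √29 = 2.4233 (unchanged). New critical value: z_{0.05} = 1.645.
Revised power = P(Z > 1.645 − δ) = Φ(0.778) = 0.7819.

Power ≈ 0.782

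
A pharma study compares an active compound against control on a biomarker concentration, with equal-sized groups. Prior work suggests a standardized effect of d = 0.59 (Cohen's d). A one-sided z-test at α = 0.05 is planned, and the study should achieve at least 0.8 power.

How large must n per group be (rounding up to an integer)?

For power 0.8 need Φ(δ − z_{0.05}) = 0.8, so δ = z_{0.05} + z_{0.20} = 1.645 + 0.842 = 2.486.
δ = d·√(n/2) ⇒ n = 2(δ/d)² = 2 × (2.486 / 0.59)² = 35.52.
Rounding up, n = 36 per group.

n = 36 per group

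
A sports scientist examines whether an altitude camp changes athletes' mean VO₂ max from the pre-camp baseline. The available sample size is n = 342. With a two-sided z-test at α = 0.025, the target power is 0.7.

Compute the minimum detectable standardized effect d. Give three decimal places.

d ≈ 0.150

Required noncentrality: δ = z_{0.0125} + z_{0.30} = 2.241 + 0.524 = 2.766.
(The second rejection-region term Φ(−δ − z_{α/2}) is negligible and dropped.)
δ = d·√n ⇒ d = δ/√n = 2.766/√342 = 0.1496.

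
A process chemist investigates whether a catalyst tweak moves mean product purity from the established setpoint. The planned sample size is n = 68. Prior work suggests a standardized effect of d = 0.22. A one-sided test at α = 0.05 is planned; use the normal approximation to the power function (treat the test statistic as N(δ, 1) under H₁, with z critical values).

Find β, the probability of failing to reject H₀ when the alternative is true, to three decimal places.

Noncentrality parameter: δ = d·√n = 0.22 × √68 = 1.8142
Critical value for a one-sided test at α = 0.05: z_α = 1.645.
Power = P(Z > 1.645 − δ) = Φ(0.169) = 0.5672.
Type II error: β = 1 − power = 1 − 0.5672 = 0.4328.

β ≈ 0.433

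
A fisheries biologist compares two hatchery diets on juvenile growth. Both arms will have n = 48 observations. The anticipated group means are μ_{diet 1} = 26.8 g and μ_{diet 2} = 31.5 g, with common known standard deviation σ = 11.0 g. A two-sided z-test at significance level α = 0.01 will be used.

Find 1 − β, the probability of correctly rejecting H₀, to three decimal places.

Standardized effect: d = |μ_{diet 1} − μ_{diet 2}| / σ = |26.8 − 31.5| / 11.0 = 0.4273
Noncentrality parameter: δ = d·√(n/2) = 0.4273 × √(48/2) = 2.0932
Two-sided α = 0.01 → critical value z_{0.005} = 2.576.
Power = Φ(δ − 2.576) + Φ(−δ − 2.576) = Φ(-0.483) + Φ(-4.669) = 0.3147 + 0.0000 = 0.3147.

Power ≈ 0.315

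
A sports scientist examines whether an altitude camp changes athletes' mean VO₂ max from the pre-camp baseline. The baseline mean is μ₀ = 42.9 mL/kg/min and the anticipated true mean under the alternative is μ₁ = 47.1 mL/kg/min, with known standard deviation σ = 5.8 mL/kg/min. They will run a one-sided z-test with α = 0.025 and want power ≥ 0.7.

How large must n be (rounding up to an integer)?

n = 12

Standardized effect: d = |μ₁ − μ₀| / σ = |47.1 − 42.9| / 5.8 = 0.7241
For power 0.7 need Φ(δ − z_{0.025}) = 0.7, so δ = z_{0.025} + z_{0.30} = 1.960 + 0.524 = 2.484.
δ = d·√n ⇒ n = (δ/d)² = (2.484 / 0.7241)² = 11.77.
Round up to the next whole unit.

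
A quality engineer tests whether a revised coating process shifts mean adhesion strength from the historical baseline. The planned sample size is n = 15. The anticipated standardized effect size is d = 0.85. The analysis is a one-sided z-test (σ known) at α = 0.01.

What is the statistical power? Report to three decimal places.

Power ≈ 0.833

Noncentrality parameter: δ = d·√n = 0.85 × √15 = 3.2920
One-sided α = 0.01 → critical value z_{0.01} = 2.326.
Power = P(Z > 2.326 − δ) = Φ(0.966) = 0.8329.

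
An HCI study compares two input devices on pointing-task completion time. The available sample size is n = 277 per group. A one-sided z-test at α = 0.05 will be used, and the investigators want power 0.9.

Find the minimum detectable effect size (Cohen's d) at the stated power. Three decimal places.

Required noncentrality: δ = z_{0.05} + z_{0.10} = 1.645 + 1.282 = 2.926.
δ = d·√(n/2) ⇒ d = δ/√(n/2) = 2.926/√(277/2) = 0.2487.

d ≈ 0.249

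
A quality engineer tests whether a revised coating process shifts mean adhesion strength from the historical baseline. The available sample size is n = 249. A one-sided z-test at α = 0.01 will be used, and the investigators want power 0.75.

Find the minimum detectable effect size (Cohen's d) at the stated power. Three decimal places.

Need Φ(δ − 2.326) = 0.75, so δ = 2.326 + 0.674 = 3.001.
δ = d·√n ⇒ d = δ/√n = 3.001/√249 = 0.1902.

d ≈ 0.190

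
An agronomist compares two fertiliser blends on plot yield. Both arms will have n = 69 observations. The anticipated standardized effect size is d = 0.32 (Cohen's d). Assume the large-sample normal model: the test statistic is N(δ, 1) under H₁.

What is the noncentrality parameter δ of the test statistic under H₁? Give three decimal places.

δ = d·√(n/2) = 0.32 × √(69/2) = 1.8796

δ ≈ 1.880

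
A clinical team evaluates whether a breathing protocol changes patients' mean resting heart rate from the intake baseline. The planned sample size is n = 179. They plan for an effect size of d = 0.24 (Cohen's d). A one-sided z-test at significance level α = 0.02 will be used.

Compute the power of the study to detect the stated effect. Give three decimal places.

Power ≈ 0.876

Noncentrality parameter: δ = d·√n = 0.24 × √179 = 3.2110
One-sided α = 0.02 → critical value z_{0.02} = 2.054.
Power = Φ(δ − 2.054) = Φ(1.157) = 0.8764.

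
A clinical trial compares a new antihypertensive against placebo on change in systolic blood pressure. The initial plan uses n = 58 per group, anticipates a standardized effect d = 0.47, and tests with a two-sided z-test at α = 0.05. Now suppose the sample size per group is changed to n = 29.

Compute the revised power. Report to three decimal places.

Power ≈ 0.432

With n = 29 per group: δ = d·√(n/2) = 0.47 × √(29/2) = 1.7897. Critical value z_{0.025} = 1.960.
Revised power = Φ(δ − 1.960) + Φ(−δ − 1.960) = Φ(-0.170) + Φ(-3.750) = 0.4324 + 0.0001 = 0.4325.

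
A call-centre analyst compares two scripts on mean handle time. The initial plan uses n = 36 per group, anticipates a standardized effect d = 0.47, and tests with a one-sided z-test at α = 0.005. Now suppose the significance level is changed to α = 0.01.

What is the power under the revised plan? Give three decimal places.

Power ≈ 0.370

δ = d·√(n/2) = 0.47 × √(36/2) = 1.9940 (unchanged). New critical value: z_{0.01} = 2.326.
Revised power = Φ(δ − 2.326) = Φ(-0.332) = 0.3698.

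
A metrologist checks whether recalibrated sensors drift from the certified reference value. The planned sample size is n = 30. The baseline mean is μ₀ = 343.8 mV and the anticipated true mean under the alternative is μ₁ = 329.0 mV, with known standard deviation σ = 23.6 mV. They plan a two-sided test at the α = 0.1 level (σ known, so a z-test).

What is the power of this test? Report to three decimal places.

Standardized effect: d = |μ₁ − μ₀| / σ = |329.0 − 343.8| / 23.6 = 0.6271
Noncentrality parameter: λ = d·√n = 0.6271 × √30 = 3.4349
Critical value for a two-sided test at α = 0.1: z_{α/2} = 1.645.
Power = Φ(λ − 1.645) + Φ(−λ − 1.645) = Φ(1.790) + Φ(-5.080) = 0.9633 + 0.0000 = 0.9633.

Power ≈ 0.963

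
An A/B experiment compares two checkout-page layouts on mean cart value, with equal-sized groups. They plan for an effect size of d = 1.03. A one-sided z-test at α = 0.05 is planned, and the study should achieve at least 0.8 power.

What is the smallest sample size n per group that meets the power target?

Set Φ(δ − 1.645) = 0.8; then δ − 1.645 = Φ⁻¹(0.8) = 0.842, giving δ = 2.486.
δ = d·√(n/2) ⇒ n = 2(δ/d)² = 2 × (2.486 / 1.03)² = 11.66.
Round up to the next whole unit.

n = 12 per group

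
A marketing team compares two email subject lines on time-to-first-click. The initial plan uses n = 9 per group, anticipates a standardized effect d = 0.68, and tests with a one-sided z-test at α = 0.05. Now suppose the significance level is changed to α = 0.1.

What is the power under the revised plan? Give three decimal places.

Power ≈ 0.564

δ = d·√(n/2) = 0.68 × √(9/2) = 1.4425 (unchanged). New critical value: z_{0.1} = 1.282.
Revised power = Φ(δ − 1.282) = Φ(0.161) = 0.5639.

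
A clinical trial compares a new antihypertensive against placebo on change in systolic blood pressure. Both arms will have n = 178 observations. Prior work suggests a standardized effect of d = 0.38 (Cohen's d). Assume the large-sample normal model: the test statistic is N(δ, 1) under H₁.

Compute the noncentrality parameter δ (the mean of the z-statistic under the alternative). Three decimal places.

The noncentrality parameter scales effect size by the design's sample-size factor: δ = d·√(n/2) = 0.38 × √(178/2) = 3.5849

δ ≈ 3.585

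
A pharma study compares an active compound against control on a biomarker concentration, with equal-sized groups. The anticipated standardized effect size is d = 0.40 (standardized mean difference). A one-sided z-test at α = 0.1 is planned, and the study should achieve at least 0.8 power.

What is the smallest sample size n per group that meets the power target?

Set Φ(δ − 1.282) = 0.8; then δ − 1.282 = Φ⁻¹(0.8) = 0.842, giving δ = 2.123.
δ = d·√(n/2) ⇒ n = 2(δ/d)² = 2 × (2.123 / 0.40)² = 56.35.
Rounding up, n = 57 per group.

n = 57 per group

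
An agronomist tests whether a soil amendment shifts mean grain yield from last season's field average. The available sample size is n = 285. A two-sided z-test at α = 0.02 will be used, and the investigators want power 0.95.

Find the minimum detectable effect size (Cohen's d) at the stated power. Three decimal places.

Required noncentrality: δ = z_{0.01} + z_{0.05} = 2.326 + 1.645 = 3.971.
(The second rejection-region term Φ(−δ − z_{α/2}) is negligible and dropped.)
δ = d·√n ⇒ d = δ/√n = 3.971/√285 = 0.2352.

d ≈ 0.235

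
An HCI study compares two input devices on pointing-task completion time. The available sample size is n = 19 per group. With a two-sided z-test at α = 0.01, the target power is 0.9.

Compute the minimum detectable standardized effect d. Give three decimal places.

Need Φ(δ − 2.576) = 0.9, so δ = 2.576 + 1.282 = 3.857.
(Lower-tail contribution to power is negligible for δ > 0.)
δ = d·√(n/2) ⇒ d = δ/√(n/2) = 3.857/√(19/2) = 1.2515.

d ≈ 1.251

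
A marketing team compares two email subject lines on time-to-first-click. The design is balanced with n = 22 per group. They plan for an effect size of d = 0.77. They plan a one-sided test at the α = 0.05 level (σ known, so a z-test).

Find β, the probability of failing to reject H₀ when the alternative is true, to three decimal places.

β ≈ 0.182

Noncentrality parameter: δ = d·√(n/2) = 0.77 × √(22/2) = 2.5538
Critical value for a one-sided test at α = 0.05: z_α = 1.645.
Power = P(Z > 1.645 − δ) = Φ(0.909) = 0.8183.
Type II error: β = 1 − power = 1 − 0.8183 = 0.1817.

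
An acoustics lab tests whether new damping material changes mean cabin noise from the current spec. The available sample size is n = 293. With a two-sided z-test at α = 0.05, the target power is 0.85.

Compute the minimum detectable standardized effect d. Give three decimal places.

d ≈ 0.175

Need Φ(δ − 1.960) = 0.85, so δ = 1.960 + 1.036 = 2.996.
(The second rejection-region term Φ(−δ − z_{α/2}) is negligible and dropped.)
δ = d·√n ⇒ d = δ/√n = 2.996/√293 = 0.1751.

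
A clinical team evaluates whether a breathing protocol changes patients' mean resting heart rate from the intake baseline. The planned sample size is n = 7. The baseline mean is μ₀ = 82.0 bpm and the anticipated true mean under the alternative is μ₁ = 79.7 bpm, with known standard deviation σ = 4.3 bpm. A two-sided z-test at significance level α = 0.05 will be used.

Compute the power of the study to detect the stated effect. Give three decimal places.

Power ≈ 0.293

Standardized effect: d = |μ₁ − μ₀| / σ = |79.7 − 82.0| / 4.3 = 0.5349
Noncentrality parameter: δ = d·√n = 0.5349 × √7 = 1.4152
Critical value for a two-sided test at α = 0.05: z_{α/2} = 1.960.
Power = Φ(δ − 1.960) + Φ(−δ − 1.960) = Φ(-0.545) + Φ(-3.375) = 0.2929 + 0.0004 = 0.2933.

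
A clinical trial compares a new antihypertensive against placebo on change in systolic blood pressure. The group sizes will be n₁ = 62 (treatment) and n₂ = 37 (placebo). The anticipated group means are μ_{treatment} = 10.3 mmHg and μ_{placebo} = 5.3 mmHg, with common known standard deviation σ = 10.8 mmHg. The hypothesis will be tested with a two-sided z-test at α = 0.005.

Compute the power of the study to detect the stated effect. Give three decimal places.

Standardized effect: d = |μ_{treatment} − μ_{placebo}| / σ = |10.3 − 5.3| / 10.8 = 0.4630
Noncentrality parameter: δ = d / √(1/n₁ + 1/n₂) = 0.4630 / √(1/62 + 1/37) = 2.2286
Critical value for a two-sided test at α = 0.005: z_{α/2} = 2.807.
Power = Φ(δ − 2.807) + Φ(−δ − 2.807) = Φ(-0.578) + Φ(-5.036) = 0.2815 + 0.0000 = 0.2815.

Power ≈ 0.281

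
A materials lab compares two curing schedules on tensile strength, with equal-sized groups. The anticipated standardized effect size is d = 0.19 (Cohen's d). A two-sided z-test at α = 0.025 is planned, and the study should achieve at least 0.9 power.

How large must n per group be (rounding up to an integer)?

n = 688 per group

Set Φ(δ − 2.241) = 0.9; then δ − 2.241 = Φ⁻¹(0.9) = 1.282, giving δ = 3.523.
(For δ > 0 the lower-tail rejection region contributes negligibly to power, so the one-term inversion is standard.)
δ = d·√(n/2) ⇒ n = 2(δ/d)² = 2 × (3.523 / 0.19)² = 687.60.
Round up to the next whole unit.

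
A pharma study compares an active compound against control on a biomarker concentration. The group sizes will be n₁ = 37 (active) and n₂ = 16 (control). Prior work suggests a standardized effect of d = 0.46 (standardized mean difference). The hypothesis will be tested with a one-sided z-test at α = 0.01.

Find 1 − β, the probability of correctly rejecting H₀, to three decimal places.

Power ≈ 0.215

Noncentrality parameter: δ = d / √(1/n₁ + 1/n₂) = 0.46 / √(1/37 + 1/16) = 1.5374
Critical value for a one-sided test at α = 0.01: z_α = 2.326.
Power = Φ(δ − 2.326) = Φ(-0.789) = 0.2151.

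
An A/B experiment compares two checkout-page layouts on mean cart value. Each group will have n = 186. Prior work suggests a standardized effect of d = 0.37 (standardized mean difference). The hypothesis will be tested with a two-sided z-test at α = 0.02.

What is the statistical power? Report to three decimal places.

Power ≈ 0.893

Noncentrality parameter: δ = d·√(n/2) = 0.37 × √(186/2) = 3.5682
Two-sided α = 0.02 → critical value z_{0.01} = 2.326.
Power = Φ(δ − 2.326) + Φ(−δ − 2.326) = Φ(1.242) + Φ(-5.894) = 0.8928 + 0.0000 = 0.8928.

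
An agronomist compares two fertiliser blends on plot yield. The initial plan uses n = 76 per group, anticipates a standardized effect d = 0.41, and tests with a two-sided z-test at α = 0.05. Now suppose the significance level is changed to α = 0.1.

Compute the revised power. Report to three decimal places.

δ = d·√(n/2) = 0.41 × √(76/2) = 2.5274 (unchanged). New critical value: z_{0.05} = 1.645.
Revised power = Φ(δ − 1.645) + Φ(−δ − 1.645) = Φ(0.883) + Φ(-4.172) = 0.8113 + 0.0000 = 0.8113.

Power ≈ 0.811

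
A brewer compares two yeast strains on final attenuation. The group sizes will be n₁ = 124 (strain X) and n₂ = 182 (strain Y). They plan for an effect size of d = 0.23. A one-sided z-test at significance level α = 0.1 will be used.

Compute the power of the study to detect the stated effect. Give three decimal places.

Power ≈ 0.756

Noncentrality parameter: δ = d / √(1/n₁ + 1/n₂) = 0.23 / √(1/124 + 1/182) = 1.9752
Critical value for a one-sided test at α = 0.1: z_α = 1.282.
Power = P(Z > 1.282 − δ) = Φ(0.694) = 0.7561.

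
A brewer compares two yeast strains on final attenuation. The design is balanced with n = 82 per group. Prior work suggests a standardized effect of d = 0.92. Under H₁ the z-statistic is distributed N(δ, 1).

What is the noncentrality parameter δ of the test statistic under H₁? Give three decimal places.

δ = d·√(n/2) = 0.92 × √(82/2) = 5.8909

δ ≈ 5.891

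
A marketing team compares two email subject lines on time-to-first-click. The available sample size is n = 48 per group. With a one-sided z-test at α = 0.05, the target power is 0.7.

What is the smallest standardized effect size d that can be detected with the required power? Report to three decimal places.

Required noncentrality: δ = z_{0.05} + z_{0.30} = 1.645 + 0.524 = 2.169.
δ = d·√(n/2) ⇒ d = δ/√(n/2) = 2.169/√(48/2) = 0.4428.

d ≈ 0.443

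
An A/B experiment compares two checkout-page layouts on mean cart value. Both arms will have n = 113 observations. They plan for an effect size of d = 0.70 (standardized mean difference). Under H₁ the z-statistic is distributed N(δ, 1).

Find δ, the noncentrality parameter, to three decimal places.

δ = d·√(n/2) = 0.70 × √(113/2) = 5.2617

δ ≈ 5.262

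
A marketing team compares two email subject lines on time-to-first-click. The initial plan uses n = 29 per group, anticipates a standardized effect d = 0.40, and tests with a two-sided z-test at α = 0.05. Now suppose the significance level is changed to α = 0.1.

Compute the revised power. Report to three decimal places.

Power ≈ 0.452

δ = d·√(n/2) = 0.40 × √(29/2) = 1.5232 (unchanged). New critical value: z_{0.05} = 1.645.
Revised power = Φ(δ − 1.645) + Φ(−δ − 1.645) = Φ(-0.122) + Φ(-3.168) = 0.4516 + 0.0008 = 0.4523.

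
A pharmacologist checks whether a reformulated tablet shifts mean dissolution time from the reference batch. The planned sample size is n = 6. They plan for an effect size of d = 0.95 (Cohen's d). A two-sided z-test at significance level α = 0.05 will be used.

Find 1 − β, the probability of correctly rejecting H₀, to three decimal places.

Noncentrality parameter: δ = d·√n = 0.95 × √6 = 2.3270
Two-sided α = 0.05 → critical value z_{0.025} = 1.960.
Power = Φ(δ − 1.960) + Φ(−δ − 1.960) = Φ(0.367) + Φ(-4.287) = 0.6432 + 0.0000 = 0.6432.

Power ≈ 0.643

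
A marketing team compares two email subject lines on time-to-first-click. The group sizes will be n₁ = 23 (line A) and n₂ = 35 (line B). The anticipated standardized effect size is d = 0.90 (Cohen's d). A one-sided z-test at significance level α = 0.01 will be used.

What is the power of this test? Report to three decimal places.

Power ≈ 0.848

Noncentrality parameter: δ = d / √(1/n₁ + 1/n₂) = 0.90 / √(1/23 + 1/35) = 3.3529
One-sided α = 0.01 → critical value z_{0.01} = 2.326.
Power = P(Z > 2.326 − δ) = Φ(1.027) = 0.8477.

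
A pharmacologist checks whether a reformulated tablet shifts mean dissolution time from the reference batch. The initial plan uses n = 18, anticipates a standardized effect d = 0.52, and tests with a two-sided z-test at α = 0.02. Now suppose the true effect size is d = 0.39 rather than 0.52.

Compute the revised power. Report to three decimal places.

With d = 0.39: δ = d·√n = 0.39 × √18 = 1.6546. Critical value z_{0.01} = 2.326.
Revised power = Φ(δ − 2.326) + Φ(−δ − 2.326) = Φ(-0.672) + Φ(-3.981) = 0.2509 + 0.0000 = 0.2509.

Power ≈ 0.251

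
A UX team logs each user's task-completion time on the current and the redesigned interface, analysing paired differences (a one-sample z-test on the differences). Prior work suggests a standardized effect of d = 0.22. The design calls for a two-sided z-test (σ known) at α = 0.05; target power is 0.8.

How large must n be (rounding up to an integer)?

For power 0.8 need Φ(δ − z_{0.025}) = 0.8, so δ = z_{0.025} + z_{0.20} = 1.960 + 0.842 = 2.802.
(For δ > 0 the lower-tail rejection region contributes negligibly to power, so the one-term inversion is standard.)
δ = d·√n ⇒ n = (δ/d)² = (2.802 / 0.22)² = 162.17.
Rounding up, n = 163.

n = 163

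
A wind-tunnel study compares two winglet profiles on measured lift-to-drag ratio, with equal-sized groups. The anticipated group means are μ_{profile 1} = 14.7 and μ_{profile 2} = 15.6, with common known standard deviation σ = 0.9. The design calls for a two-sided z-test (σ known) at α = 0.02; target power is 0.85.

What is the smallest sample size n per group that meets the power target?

n = 23 per group

Standardized effect: d = |μ_{profile 1} − μ_{profile 2}| / σ = |14.7 − 15.6| / 0.9 = 1.0000
Set Φ(δ − 2.326) = 0.85; then δ − 2.326 = Φ⁻¹(0.85) = 1.036, giving δ = 3.363.
(The Φ(−δ − z_{α/2}) term is vanishingly small for δ > 0 and is dropped in the standard sample-size formula.)
δ = d·√(n/2) ⇒ n = 2(δ/d)² = 2 × (3.363 / 1.0000)² = 22.62.
Round up to the next whole unit.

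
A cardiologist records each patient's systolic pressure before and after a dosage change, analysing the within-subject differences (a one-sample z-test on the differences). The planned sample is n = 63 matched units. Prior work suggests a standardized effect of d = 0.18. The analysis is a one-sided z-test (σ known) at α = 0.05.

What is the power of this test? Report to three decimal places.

Noncentrality parameter: λ = d·√n = 0.18 × √63 = 1.4287
One-sided α = 0.05 → critical value z_{0.05} = 1.645.
Power = P(Z > 1.645 − λ) = Φ(-0.216) = 0.4144.

Power ≈ 0.414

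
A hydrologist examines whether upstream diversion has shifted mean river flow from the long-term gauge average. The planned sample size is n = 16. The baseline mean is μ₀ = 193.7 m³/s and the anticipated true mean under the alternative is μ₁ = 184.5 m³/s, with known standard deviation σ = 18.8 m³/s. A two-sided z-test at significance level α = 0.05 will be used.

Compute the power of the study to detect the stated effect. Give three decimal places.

Standardized effect: d = |μ₁ − μ₀| / σ = |184.5 − 193.7| / 18.8 = 0.4894
Noncentrality parameter: δ = d·√n = 0.4894 × √16 = 1.9574
Two-sided α = 0.05 → critical value z_{0.025} = 1.960.
Power = Φ(δ − 1.960) + Φ(−δ − 1.960) = Φ(-0.003) + Φ(-3.917) = 0.4990 + 0.0000 = 0.4990.

Power ≈ 0.499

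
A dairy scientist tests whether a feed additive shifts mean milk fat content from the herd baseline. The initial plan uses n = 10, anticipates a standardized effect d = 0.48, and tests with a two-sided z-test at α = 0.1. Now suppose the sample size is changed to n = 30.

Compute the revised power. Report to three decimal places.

Power ≈ 0.838

With n = 30: δ = d·√n = 0.48 × √30 = 2.6291. Critical value z_{0.05} = 1.645.
Revised power = Φ(δ − 1.645) + Φ(−δ − 1.645) = Φ(0.984) + Φ(-4.274) = 0.8375 + 0.0000 = 0.8375.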